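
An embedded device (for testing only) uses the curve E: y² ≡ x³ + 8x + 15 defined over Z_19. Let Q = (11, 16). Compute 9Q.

(18, 5)

Repeated addition: build up to 9Q.
2Q: tangent at (11, 16): λ = (3·11² + 8)/(2·16) ≡ 10/13. 13⁻¹ ≡ 3 (mod 19) since 13·3 = 39 ≡ 1, so λ ≡ 10·3 ≡ 11.
  x = λ² - 11 - 11 = 121 - 22 ≡ 4; y = λ·(11 - 4) - 16 ≡ 4. → (4, 4)
3Q: (4, 4) + (11, 16). λ = (16 - 4)/(11 - 4) ≡ 12/7 mod 19. 7⁻¹ ≡ 11 (mod 19) since 7·11 = 77 ≡ 1, so λ ≡ 18.
  x = λ² - 4 - 11 = 324 - 15 ≡ 5; y = λ·(4 - 5) - 4 ≡ 16. → (5, 16)
4Q: (5, 16) + (11, 16). λ = (16 - 16)/(11 - 5) ≡ 0/6 mod 19. 6⁻¹ ≡ 16 (mod 19), so λ ≡ 0.
  x = λ² - 5 - 11 = 0 - 16 ≡ 3; y = λ·(5 - 3) - 16 ≡ 3. → (3, 3)
5Q: (3, 3) + (11, 16). λ = (16 - 3)/(11 - 3) ≡ 13/8 mod 19. 8⁻¹ ≡ 12 (mod 19), so λ ≡ 4.
  x = λ² - 3 - 11 = 16 - 14 ≡ 2; y = λ·(3 - 2) - 3 ≡ 1. → (2, 1)
6Q: (2, 1) + (11, 16). λ = (16 - 1)/(11 - 2) ≡ 15/9 mod 19. 9⁻¹ ≡ 17 (mod 19) since 9·17 = 153 ≡ 1, so λ ≡ 8.
  x = λ² - 2 - 11 = 64 - 13 ≡ 13; y = λ·(2 - 13) - 1 ≡ 6. → (13, 6)
7Q: (13, 6) + (11, 16). λ = (16 - 6)/(11 - 13) ≡ 10/17 mod 19. 17⁻¹ ≡ 9 (mod 19), so λ ≡ 14.
  x = λ² - 13 - 11 = 196 - 24 ≡ 1; y = λ·(13 - 1) - 6 ≡ 10. → (1, 10)
8Q: (1, 10) + (11, 16). λ = (16 - 10)/(11 - 1) ≡ 6/10 mod 19. 10⁻¹ ≡ 2 (mod 19), so λ ≡ 12.
  x = λ² - 1 - 11 = 144 - 12 ≡ 18; y = λ·(1 - 18) - 10 ≡ 14. → (18, 14)
9Q: (18, 14) + (11, 16). λ = (16 - 14)/(11 - 18) ≡ 2/12 mod 19. 12⁻¹ ≡ 8 (mod 19) since 12·8 = 96 ≡ 1, so λ ≡ 16.
  x = λ² - 18 - 11 = 256 - 29 ≡ 18; y = λ·(18 - 18) - 14 ≡ 5. → (18, 5)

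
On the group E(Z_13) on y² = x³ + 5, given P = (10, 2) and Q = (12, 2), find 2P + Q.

First 2P:
Repeated addition: build up to 2P.
2P: tangent at (10, 2): λ = (3·10² + 0)/(2·2) ≡ 1/4. 4⁻¹ ≡ 10 (mod 13), so λ ≡ 1·10 ≡ 10.
  x = λ² - 10 - 10 = 100 - 20 ≡ 2; y = λ·(10 - 2) - 2 ≡ 0. → (2, 0)
2P = (2, 0).
Finally 2P + Q:
(2, 0) + (12, 2). λ = (2 - 0)/(12 - 2) ≡ 2/10 mod 13. 10⁻¹ ≡ 4 (mod 13) since 10·4 = 40 ≡ 1, so λ ≡ 8.
  x = λ² - 2 - 12 = 64 - 14 ≡ 11; y = λ·(2 - 11) - 0 ≡ 6. → (11, 6)

(11, 6)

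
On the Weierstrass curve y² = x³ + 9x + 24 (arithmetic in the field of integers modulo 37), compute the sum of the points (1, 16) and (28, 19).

(1, 16) + (28, 19). λ = (19 - 16)/(28 - 1) ≡ 3/27 mod 37. 27⁻¹ ≡ 11 (mod 37) since 27·11 = 297 ≡ 1, so λ ≡ 33.
  x = λ² - 1 - 28 = 1089 - 29 ≡ 24; y = λ·(1 - 24) - 16 ≡ 2. → (24, 2)

(24, 2)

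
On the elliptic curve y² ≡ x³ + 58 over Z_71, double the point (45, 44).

(17, 1)

tangent at (45, 44): λ = (3·45² + 0)/(2·44) ≡ 40/17. 17⁻¹ ≡ 46 (mod 71), so λ ≡ 40·46 ≡ 65.
  x = λ² - 45 - 45 = 4225 - 90 ≡ 17; y = λ·(45 - 17) - 44 ≡ 1. → (17, 1)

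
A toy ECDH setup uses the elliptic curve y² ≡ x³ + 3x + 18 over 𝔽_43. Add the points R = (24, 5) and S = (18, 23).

(10, 39)

(24, 5) + (18, 23). λ = (23 - 5)/(18 - 24) ≡ 18/37 mod 43. 37⁻¹ ≡ 7 (mod 43) since 37·7 = 259 ≡ 1, so λ ≡ 40.
  x = λ² - 24 - 18 = 1600 - 42 ≡ 10; y = λ·(24 - 10) - 5 ≡ 39. → (10, 39)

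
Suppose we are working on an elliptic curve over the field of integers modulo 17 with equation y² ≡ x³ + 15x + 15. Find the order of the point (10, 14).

7

2P: tangent at (10, 14): λ = (3·10² + 15)/(2·14) ≡ 9/11. 11⁻¹ ≡ 14 (mod 17) since 11·14 = 154 ≡ 1, so λ ≡ 9·14 ≡ 7.
  x = λ² - 10 - 10 = 49 - 20 ≡ 12; y = λ·(10 - 12) - 14 ≡ 6. → (12, 6)
3P: (12, 6) + (10, 14). λ = (14 - 6)/(10 - 12) ≡ 8/15 mod 17. 15⁻¹ ≡ 8 (mod 17) since 15·8 = 120 ≡ 1, so λ ≡ 13.
  x = λ² - 12 - 10 = 169 - 22 ≡ 11; y = λ·(12 - 11) - 6 ≡ 7. → (11, 7)
4P: (11, 7) + (10, 14). λ = (14 - 7)/(10 - 11) ≡ 7/16 mod 17. 16⁻¹ ≡ 16 (mod 17) since 16·16 = 256 ≡ 1, so λ ≡ 10.
  x = λ² - 11 - 10 = 100 - 21 ≡ 11; y = λ·(11 - 11) - 7 ≡ 10. → (11, 10)
5P: (11, 10) + (10, 14). λ = (14 - 10)/(10 - 11) ≡ 4/16 mod 17. 16⁻¹ ≡ 16 (mod 17), so λ ≡ 13.
  x = λ² - 11 - 10 = 169 - 21 ≡ 12; y = λ·(11 - 12) - 10 ≡ 11. → (12, 11)
6P: (12, 11) + (10, 14). λ = (14 - 11)/(10 - 12) ≡ 3/15 mod 17. 15⁻¹ ≡ 8 (mod 17) since 15·8 = 120 ≡ 1, so λ ≡ 7.
  x = λ² - 12 - 10 = 49 - 22 ≡ 10; y = λ·(12 - 10) - 11 ≡ 3. → (10, 3)
7P: (10, 3) + (10, 14): same x and y₁ ≡ -y₂, so the sum is ∞.
7P = ∞, so the order is 7.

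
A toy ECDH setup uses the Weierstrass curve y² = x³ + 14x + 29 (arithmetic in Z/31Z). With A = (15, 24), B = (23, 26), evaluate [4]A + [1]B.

First 4A:
Repeated addition: build up to 4A.
2A: tangent at (15, 24): λ = (3·15² + 14)/(2·24) ≡ 7/17. 17⁻¹ ≡ 11 (mod 31) since 17·11 = 187 ≡ 1, so λ ≡ 7·11 ≡ 15.
  x = λ² - 15 - 15 = 225 - 30 ≡ 9; y = λ·(15 - 9) - 24 ≡ 4. → (9, 4)
3A: (9, 4) + (15, 24). λ = (24 - 4)/(15 - 9) ≡ 20/6 mod 31. 6⁻¹ ≡ 26 (mod 31), so λ ≡ 24.
  x = λ² - 9 - 15 = 576 - 24 ≡ 25; y = λ·(9 - 25) - 4 ≡ 15. → (25, 15)
4A: (25, 15) + (15, 24). λ = (24 - 15)/(15 - 25) ≡ 9/21 mod 31. 21⁻¹ ≡ 3 (mod 31) since 21·3 = 63 ≡ 1, so λ ≡ 27.
  x = λ² - 25 - 15 = 729 - 40 ≡ 7; y = λ·(25 - 7) - 15 ≡ 6. → (7, 6)
4A = (7, 6).
Finally 4A + B:
(7, 6) + (23, 26). λ = (26 - 6)/(23 - 7) ≡ 20/16 mod 31. 16⁻¹ ≡ 2 (mod 31) since 16·2 = 32 ≡ 1, so λ ≡ 9.
  x = λ² - 7 - 23 = 81 - 30 ≡ 20; y = λ·(7 - 20) - 6 ≡ 1. → (20, 1)

(20, 1)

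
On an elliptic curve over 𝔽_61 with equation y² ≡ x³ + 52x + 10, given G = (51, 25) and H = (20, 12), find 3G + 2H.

(14, 26)

First 3G:
Repeated addition: build up to 3G.
2G: tangent at (51, 25): λ = (3·51² + 52)/(2·25) ≡ 47/50. 50⁻¹ ≡ 11 (mod 61), so λ ≡ 47·11 ≡ 29.
  x = λ² - 51 - 51 = 841 - 102 ≡ 7; y = λ·(51 - 7) - 25 ≡ 31. → (7, 31)
3G: (7, 31) + (51, 25). λ = (25 - 31)/(51 - 7) ≡ 55/44 mod 61. 44⁻¹ ≡ 43 (mod 61) since 44·43 = 1892 ≡ 1, so λ ≡ 47.
  x = λ² - 7 - 51 = 2209 - 58 ≡ 16; y = λ·(7 - 16) - 31 ≡ 34. → (16, 34)
3G = (16, 34).
Next 2H:
Repeated addition: build up to 2H.
2H: tangent at (20, 12): λ = (3·20² + 52)/(2·12) ≡ 32/24. 24⁻¹ ≡ 28 (mod 61) since 24·28 = 672 ≡ 1, so λ ≡ 32·28 ≡ 42.
  x = λ² - 20 - 20 = 1764 - 40 ≡ 16; y = λ·(20 - 16) - 12 ≡ 34. → (16, 34)
2H = (16, 34).
Finally 3G + 2H:
tangent at (16, 34): λ = (3·16² + 52)/(2·34) ≡ 27/7. 7⁻¹ ≡ 35 (mod 61) since 7·35 = 245 ≡ 1, so λ ≡ 27·35 ≡ 30.
  x = λ² - 16 - 16 = 900 - 32 ≡ 14; y = λ·(16 - 14) - 34 ≡ 26. → (14, 26)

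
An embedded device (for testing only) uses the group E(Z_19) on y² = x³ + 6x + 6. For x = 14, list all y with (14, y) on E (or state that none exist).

none

x³ + 6x + 6 = 2834 ≡ 3 (mod 19).
3 is a non-residue mod 19; no y exists.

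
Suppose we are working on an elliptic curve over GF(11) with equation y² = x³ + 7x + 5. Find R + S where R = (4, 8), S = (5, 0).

(0, 4)

(4, 8) + (5, 0). λ = (0 - 8)/(5 - 4) ≡ 3/1 mod 11. 1⁻¹ ≡ 1 (mod 11) since 1·1 = 1 ≡ 1, so λ ≡ 3.
  x = λ² - 4 - 5 = 9 - 9 ≡ 0; y = λ·(4 - 0) - 8 ≡ 4. → (0, 4)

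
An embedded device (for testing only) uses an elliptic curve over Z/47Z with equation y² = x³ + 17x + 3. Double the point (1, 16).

tangent at (1, 16): λ = (3·1² + 17)/(2·16) ≡ 20/32. 32⁻¹ ≡ 25 (mod 47) since 32·25 = 800 ≡ 1, so λ ≡ 20·25 ≡ 30.
  x = λ² - 1 - 1 = 900 - 2 ≡ 5; y = λ·(1 - 5) - 16 ≡ 5. → (5, 5)

(5, 5)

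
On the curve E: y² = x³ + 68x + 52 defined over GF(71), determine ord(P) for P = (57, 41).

2P: tangent at (57, 41): λ = (3·57² + 68)/(2·41) ≡ 17/11. 11⁻¹ ≡ 13 (mod 71) since 11·13 = 143 ≡ 1, so λ ≡ 17·13 ≡ 8.
  x = λ² - 57 - 57 = 64 - 114 ≡ 21; y = λ·(57 - 21) - 41 ≡ 34. → (21, 34)
3P: (21, 34) + (57, 41). λ = (41 - 34)/(57 - 21) ≡ 7/36 mod 71. 36⁻¹ ≡ 2 (mod 71), so λ ≡ 14.
  x = λ² - 21 - 57 = 196 - 78 ≡ 47; y = λ·(21 - 47) - 34 ≡ 28. → (47, 28)
4P: (47, 28) + (57, 41). λ = (41 - 28)/(57 - 47) ≡ 13/10 mod 71. 10⁻¹ ≡ 64 (mod 71) since 10·64 = 640 ≡ 1, so λ ≡ 51.
  x = λ² - 47 - 57 = 2601 - 104 ≡ 12; y = λ·(47 - 12) - 28 ≡ 53. → (12, 53)
5P: (12, 53) + (57, 41). λ = (41 - 53)/(57 - 12) ≡ 59/45 mod 71. 45⁻¹ ≡ 30 (mod 71) since 45·30 = 1350 ≡ 1, so λ ≡ 66.
  x = λ² - 12 - 57 = 4356 - 69 ≡ 27; y = λ·(12 - 27) - 53 ≡ 22. → (27, 22)
6P: (27, 22) + (57, 41). λ = (41 - 22)/(57 - 27) ≡ 19/30 mod 71. 30⁻¹ ≡ 45 (mod 71), so λ ≡ 3.
  x = λ² - 27 - 57 = 9 - 84 ≡ 67; y = λ·(27 - 67) - 22 ≡ 0. → (67, 0)
7P: (67, 0) + (57, 41). λ = (41 - 0)/(57 - 67) ≡ 41/61 mod 71. 61⁻¹ ≡ 7 (mod 71), so λ ≡ 3.
  x = λ² - 67 - 57 = 9 - 124 ≡ 27; y = λ·(67 - 27) - 0 ≡ 49. → (27, 49)
8P: (27, 49) + (57, 41). λ = (41 - 49)/(57 - 27) ≡ 63/30 mod 71. 30⁻¹ ≡ 45 (mod 71) since 30·45 = 1350 ≡ 1, so λ ≡ 66.
  x = λ² - 27 - 57 = 4356 - 84 ≡ 12; y = λ·(27 - 12) - 49 ≡ 18. → (12, 18)
9P: (12, 18) + (57, 41). λ = (41 - 18)/(57 - 12) ≡ 23/45 mod 71. 45⁻¹ ≡ 30 (mod 71), so λ ≡ 51.
  x = λ² - 12 - 57 = 2601 - 69 ≡ 47; y = λ·(12 - 47) - 18 ≡ 43. → (47, 43)
10P: (47, 43) + (57, 41). λ = (41 - 43)/(57 - 47) ≡ 69/10 mod 71. 10⁻¹ ≡ 64 (mod 71), so λ ≡ 14.
  x = λ² - 47 - 57 = 196 - 104 ≡ 21; y = λ·(47 - 21) - 43 ≡ 37. → (21, 37)
11P: (21, 37) + (57, 41). λ = (41 - 37)/(57 - 21) ≡ 4/36 mod 71. 36⁻¹ ≡ 2 (mod 71), so λ ≡ 8.
  x = λ² - 21 - 57 = 64 - 78 ≡ 57; y = λ·(21 - 57) - 37 ≡ 30. → (57, 30)
12P: (57, 30) + (57, 41): same x and y₁ ≡ -y₂, so the sum is the point at infinity.
12P = the point at infinity, so the order is 12.

12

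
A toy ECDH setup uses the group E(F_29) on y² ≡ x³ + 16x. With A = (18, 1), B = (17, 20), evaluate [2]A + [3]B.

First 2A:
Repeated addition: build up to 2A.
2A: tangent at (18, 1): λ = (3·18² + 16)/(2·1) ≡ 2/2. 2⁻¹ ≡ 15 (mod 29) since 2·15 = 30 ≡ 1, so λ ≡ 2·15 ≡ 1.
  x = λ² - 18 - 18 = 1 - 36 ≡ 23; y = λ·(18 - 23) - 1 ≡ 23. → (23, 23)
2A = (23, 23).
Next 3B:
Repeated addition: build up to 3B.
2B: tangent at (17, 20): λ = (3·17² + 16)/(2·20) ≡ 13/11. 11⁻¹ ≡ 8 (mod 29), so λ ≡ 13·8 ≡ 17.
  x = λ² - 17 - 17 = 289 - 34 ≡ 23; y = λ·(17 - 23) - 20 ≡ 23. → (23, 23)
3B: (23, 23) + (17, 20). λ = (20 - 23)/(17 - 23) ≡ 26/23 mod 29. 23⁻¹ ≡ 24 (mod 29) since 23·24 = 552 ≡ 1, so λ ≡ 15.
  x = λ² - 23 - 17 = 225 - 40 ≡ 11; y = λ·(23 - 11) - 23 ≡ 12. → (11, 12)
3B = (11, 12).
Finally 2A + 3B:
(23, 23) + (11, 12). λ = (12 - 23)/(11 - 23) ≡ 18/17 mod 29. 17⁻¹ ≡ 12 (mod 29) since 17·12 = 204 ≡ 1, so λ ≡ 13.
  x = λ² - 23 - 11 = 169 - 34 ≡ 19; y = λ·(23 - 19) - 23 ≡ 0. → (19, 0)

(19, 0)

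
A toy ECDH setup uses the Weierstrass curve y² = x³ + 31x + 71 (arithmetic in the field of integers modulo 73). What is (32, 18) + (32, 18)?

tangent at (32, 18): λ = (3·32² + 31)/(2·18) ≡ 37/36. 36⁻¹ ≡ 71 (mod 73) since 36·71 = 2556 ≡ 1, so λ ≡ 37·71 ≡ 72.
  x = λ² - 32 - 32 = 5184 - 64 ≡ 10; y = λ·(32 - 10) - 18 ≡ 33. → (10, 33)

(10, 33)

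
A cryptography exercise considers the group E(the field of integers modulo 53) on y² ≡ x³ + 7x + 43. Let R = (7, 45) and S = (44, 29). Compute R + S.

(3, 12)

(7, 45) + (44, 29). λ = (29 - 45)/(44 - 7) ≡ 37/37 mod 53. 37⁻¹ ≡ 43 (mod 53), so λ ≡ 1.
  x = λ² - 7 - 44 = 1 - 51 ≡ 3; y = λ·(7 - 3) - 45 ≡ 12. → (3, 12)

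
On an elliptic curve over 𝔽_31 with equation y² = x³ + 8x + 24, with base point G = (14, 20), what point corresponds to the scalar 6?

(17, 12)

Repeated addition: build up to 6G.
2G: tangent at (14, 20): λ = (3·14² + 8)/(2·20) ≡ 7/9. 9⁻¹ ≡ 7 (mod 31) since 9·7 = 63 ≡ 1, so λ ≡ 7·7 ≡ 18.
  x = λ² - 14 - 14 = 324 - 28 ≡ 17; y = λ·(14 - 17) - 20 ≡ 19. → (17, 19)
3G: (17, 19) + (14, 20). λ = (20 - 19)/(14 - 17) ≡ 1/28 mod 31. 28⁻¹ ≡ 10 (mod 31) since 28·10 = 280 ≡ 1, so λ ≡ 10.
  x = λ² - 17 - 14 = 100 - 31 ≡ 7; y = λ·(17 - 7) - 19 ≡ 19. → (7, 19)
4G: (7, 19) + (14, 20). λ = (20 - 19)/(14 - 7) ≡ 1/7 mod 31. 7⁻¹ ≡ 9 (mod 31) since 7·9 = 63 ≡ 1, so λ ≡ 9.
  x = λ² - 7 - 14 = 81 - 21 ≡ 29; y = λ·(7 - 29) - 19 ≡ 0. → (29, 0)
5G: (29, 0) + (14, 20). λ = (20 - 0)/(14 - 29) ≡ 20/16 mod 31. 16⁻¹ ≡ 2 (mod 31), so λ ≡ 9.
  x = λ² - 29 - 14 = 81 - 43 ≡ 7; y = λ·(29 - 7) - 0 ≡ 12. → (7, 12)
6G: (7, 12) + (14, 20). λ = (20 - 12)/(14 - 7) ≡ 8/7 mod 31. 7⁻¹ ≡ 9 (mod 31), so λ ≡ 10.
  x = λ² - 7 - 14 = 100 - 21 ≡ 17; y = λ·(7 - 17) - 12 ≡ 12. → (17, 12)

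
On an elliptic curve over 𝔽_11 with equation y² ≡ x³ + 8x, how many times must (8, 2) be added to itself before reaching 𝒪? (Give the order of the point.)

6

2P: tangent at (8, 2): λ = (3·8² + 8)/(2·2) ≡ 2/4. 4⁻¹ ≡ 3 (mod 11), so λ ≡ 2·3 ≡ 6.
  x = λ² - 8 - 8 = 36 - 16 ≡ 9; y = λ·(8 - 9) - 2 ≡ 3. → (9, 3)
3P: (9, 3) + (8, 2). λ = (2 - 3)/(8 - 9) ≡ 10/10 mod 11. 10⁻¹ ≡ 10 (mod 11), so λ ≡ 1.
  x = λ² - 9 - 8 = 1 - 17 ≡ 6; y = λ·(9 - 6) - 3 ≡ 0. → (6, 0)
4P: (6, 0) + (8, 2). λ = (2 - 0)/(8 - 6) ≡ 2/2 mod 11. 2⁻¹ ≡ 6 (mod 11) since 2·6 = 12 ≡ 1, so λ ≡ 1.
  x = λ² - 6 - 8 = 1 - 14 ≡ 9; y = λ·(6 - 9) - 0 ≡ 8. → (9, 8)
5P: (9, 8) + (8, 2). λ = (2 - 8)/(8 - 9) ≡ 5/10 mod 11. 10⁻¹ ≡ 10 (mod 11) since 10·10 = 100 ≡ 1, so λ ≡ 6.
  x = λ² - 9 - 8 = 36 - 17 ≡ 8; y = λ·(9 - 8) - 8 ≡ 9. → (8, 9)
6P: (8, 9) + (8, 2): same x and y₁ ≡ -y₂, so the sum is 𝒪.
6P = 𝒪, so the order is 6.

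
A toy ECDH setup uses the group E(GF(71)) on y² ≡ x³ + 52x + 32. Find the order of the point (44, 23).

7

2P: tangent at (44, 23): λ = (3·44² + 52)/(2·23) ≡ 38/46. 46⁻¹ ≡ 17 (mod 71), so λ ≡ 38·17 ≡ 7.
  x = λ² - 44 - 44 = 49 - 88 ≡ 32; y = λ·(44 - 32) - 23 ≡ 61. → (32, 61)
3P: (32, 61) + (44, 23). λ = (23 - 61)/(44 - 32) ≡ 33/12 mod 71. 12⁻¹ ≡ 6 (mod 71), so λ ≡ 56.
  x = λ² - 32 - 44 = 3136 - 76 ≡ 7; y = λ·(32 - 7) - 61 ≡ 61. → (7, 61)
4P: (7, 61) + (44, 23). λ = (23 - 61)/(44 - 7) ≡ 33/37 mod 71. 37⁻¹ ≡ 48 (mod 71), so λ ≡ 22.
  x = λ² - 7 - 44 = 484 - 51 ≡ 7; y = λ·(7 - 7) - 61 ≡ 10. → (7, 10)
5P: (7, 10) + (44, 23). λ = (23 - 10)/(44 - 7) ≡ 13/37 mod 71. 37⁻¹ ≡ 48 (mod 71) since 37·48 = 1776 ≡ 1, so λ ≡ 56.
  x = λ² - 7 - 44 = 3136 - 51 ≡ 32; y = λ·(7 - 32) - 10 ≡ 10. → (32, 10)
6P: (32, 10) + (44, 23). λ = (23 - 10)/(44 - 32) ≡ 13/12 mod 71. 12⁻¹ ≡ 6 (mod 71) since 12·6 = 72 ≡ 1, so λ ≡ 7.
  x = λ² - 32 - 44 = 49 - 76 ≡ 44; y = λ·(32 - 44) - 10 ≡ 48. → (44, 48)
7P: (44, 48) + (44, 23): same x and y₁ ≡ -y₂, so the sum is O.
7P = O, so the order is 7.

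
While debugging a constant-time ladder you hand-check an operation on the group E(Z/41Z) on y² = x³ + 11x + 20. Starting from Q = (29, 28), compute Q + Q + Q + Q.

(13, 33)

Repeated addition: build up to 4Q.
2Q: tangent at (29, 28): λ = (3·29² + 11)/(2·28) ≡ 33/15. 15⁻¹ ≡ 11 (mod 41), so λ ≡ 33·11 ≡ 35.
  x = λ² - 29 - 29 = 1225 - 58 ≡ 19; y = λ·(29 - 19) - 28 ≡ 35. → (19, 35)
3Q: (19, 35) + (29, 28). λ = (28 - 35)/(29 - 19) ≡ 34/10 mod 41. 10⁻¹ ≡ 37 (mod 41) since 10·37 = 370 ≡ 1, so λ ≡ 28.
  x = λ² - 19 - 29 = 784 - 48 ≡ 39; y = λ·(19 - 39) - 35 ≡ 20. → (39, 20)
4Q: (39, 20) + (29, 28). λ = (28 - 20)/(29 - 39) ≡ 8/31 mod 41. 31⁻¹ ≡ 4 (mod 41), so λ ≡ 32.
  x = λ² - 39 - 29 = 1024 - 68 ≡ 13; y = λ·(39 - 13) - 20 ≡ 33. → (13, 33)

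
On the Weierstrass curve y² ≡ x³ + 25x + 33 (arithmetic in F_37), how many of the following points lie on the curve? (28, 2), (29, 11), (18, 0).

1

(28, 2): 2² ≡ 4, rhs ≡ 4 → on.
(29, 11): 11² ≡ 10, rhs ≡ 24 → off.
(18, 0): 0² ≡ 0, rhs ≡ 25 → off.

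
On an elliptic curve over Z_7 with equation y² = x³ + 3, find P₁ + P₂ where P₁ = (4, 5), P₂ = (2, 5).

(4, 5) + (2, 5). λ = (5 - 5)/(2 - 4) ≡ 0/5 mod 7. 5⁻¹ ≡ 3 (mod 7), so λ ≡ 0.
  x = λ² - 4 - 2 = 0 - 6 ≡ 1; y = λ·(4 - 1) - 5 ≡ 2. → (1, 2)

(1, 2)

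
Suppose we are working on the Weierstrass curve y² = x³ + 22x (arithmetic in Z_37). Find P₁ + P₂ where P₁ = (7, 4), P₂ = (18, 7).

(24, 25)

(7, 4) + (18, 7). λ = (7 - 4)/(18 - 7) ≡ 3/11 mod 37. 11⁻¹ ≡ 27 (mod 37), so λ ≡ 7.
  x = λ² - 7 - 18 = 49 - 25 ≡ 24; y = λ·(7 - 24) - 4 ≡ 25. → (24, 25)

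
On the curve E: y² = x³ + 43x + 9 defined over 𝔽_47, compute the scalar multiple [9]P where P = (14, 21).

Repeated addition: build up to 9P.
2P: tangent at (14, 21): λ = (3·14² + 43)/(2·21) ≡ 20/42. 42⁻¹ ≡ 28 (mod 47), so λ ≡ 20·28 ≡ 43.
  x = λ² - 14 - 14 = 1849 - 28 ≡ 35; y = λ·(14 - 35) - 21 ≡ 16. → (35, 16)
3P: (35, 16) + (14, 21). λ = (21 - 16)/(14 - 35) ≡ 5/26 mod 47. 26⁻¹ ≡ 38 (mod 47) since 26·38 = 988 ≡ 1, so λ ≡ 2.
  x = λ² - 35 - 14 = 4 - 49 ≡ 2; y = λ·(35 - 2) - 16 ≡ 3. → (2, 3)
4P: (2, 3) + (14, 21). λ = (21 - 3)/(14 - 2) ≡ 18/12 mod 47. 12⁻¹ ≡ 4 (mod 47) since 12·4 = 48 ≡ 1, so λ ≡ 25.
  x = λ² - 2 - 14 = 625 - 16 ≡ 45; y = λ·(2 - 45) - 3 ≡ 3. → (45, 3)
5P: (45, 3) + (14, 21). λ = (21 - 3)/(14 - 45) ≡ 18/16 mod 47. 16⁻¹ ≡ 3 (mod 47) since 16·3 = 48 ≡ 1, so λ ≡ 7.
  x = λ² - 45 - 14 = 49 - 59 ≡ 37; y = λ·(45 - 37) - 3 ≡ 6. → (37, 6)
6P: (37, 6) + (14, 21). λ = (21 - 6)/(14 - 37) ≡ 15/24 mod 47. 24⁻¹ ≡ 2 (mod 47) since 24·2 = 48 ≡ 1, so λ ≡ 30.
  x = λ² - 37 - 14 = 900 - 51 ≡ 3; y = λ·(37 - 3) - 6 ≡ 27. → (3, 27)
7P: (3, 27) + (14, 21). λ = (21 - 27)/(14 - 3) ≡ 41/11 mod 47. 11⁻¹ ≡ 30 (mod 47), so λ ≡ 8.
  x = λ² - 3 - 14 = 64 - 17 ≡ 0; y = λ·(3 - 0) - 27 ≡ 44. → (0, 44)
8P: (0, 44) + (14, 21). λ = (21 - 44)/(14 - 0) ≡ 24/14 mod 47. 14⁻¹ ≡ 37 (mod 47) since 14·37 = 518 ≡ 1, so λ ≡ 42.
  x = λ² - 0 - 14 = 1764 - 14 ≡ 11; y = λ·(0 - 11) - 44 ≡ 11. → (11, 11)
9P: (11, 11) + (14, 21). λ = (21 - 11)/(14 - 11) ≡ 10/3 mod 47. 3⁻¹ ≡ 16 (mod 47), so λ ≡ 19.
  x = λ² - 11 - 14 = 361 - 25 ≡ 7; y = λ·(11 - 7) - 11 ≡ 18. → (7, 18)

(7, 18)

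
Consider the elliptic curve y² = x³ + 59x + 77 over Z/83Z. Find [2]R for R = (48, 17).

(56, 76)

tangent at (48, 17): λ = (3·48² + 59)/(2·17) ≡ 82/34. 34⁻¹ ≡ 22 (mod 83), so λ ≡ 82·22 ≡ 61.
  x = λ² - 48 - 48 = 3721 - 96 ≡ 56; y = λ·(48 - 56) - 17 ≡ 76. → (56, 76)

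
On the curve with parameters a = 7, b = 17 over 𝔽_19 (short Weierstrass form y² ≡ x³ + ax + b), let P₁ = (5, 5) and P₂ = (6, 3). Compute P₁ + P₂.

(12, 9)

(5, 5) + (6, 3). λ = (3 - 5)/(6 - 5) ≡ 17/1 mod 19. 1⁻¹ ≡ 1 (mod 19), so λ ≡ 17.
  x = λ² - 5 - 6 = 289 - 11 ≡ 12; y = λ·(5 - 12) - 5 ≡ 9. → (12, 9)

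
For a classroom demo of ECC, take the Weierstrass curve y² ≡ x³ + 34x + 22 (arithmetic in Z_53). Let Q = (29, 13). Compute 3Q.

(5, 30)

Repeated addition: build up to 3Q.
2Q: tangent at (29, 13): λ = (3·29² + 34)/(2·13) ≡ 13/26. 26⁻¹ ≡ 51 (mod 53) since 26·51 = 1326 ≡ 1, so λ ≡ 13·51 ≡ 27.
  x = λ² - 29 - 29 = 729 - 58 ≡ 35; y = λ·(29 - 35) - 13 ≡ 37. → (35, 37)
3Q: (35, 37) + (29, 13). λ = (13 - 37)/(29 - 35) ≡ 29/47 mod 53. 47⁻¹ ≡ 44 (mod 53), so λ ≡ 4.
  x = λ² - 35 - 29 = 16 - 64 ≡ 5; y = λ·(35 - 5) - 37 ≡ 30. → (5, 30)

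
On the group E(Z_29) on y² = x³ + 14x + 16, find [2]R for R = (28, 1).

(9, 1)

tangent at (28, 1): λ = (3·28² + 14)/(2·1) ≡ 17/2. 2⁻¹ ≡ 15 (mod 29), so λ ≡ 17·15 ≡ 23.
  x = λ² - 28 - 28 = 529 - 56 ≡ 9; y = λ·(28 - 9) - 1 ≡ 1. → (9, 1)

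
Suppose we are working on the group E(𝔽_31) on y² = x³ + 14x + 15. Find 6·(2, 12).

Write Q = (2, 12).
Repeated addition: build up to 6Q.
2Q: tangent at (2, 12): λ = (3·2² + 14)/(2·12) ≡ 26/24. 24⁻¹ ≡ 22 (mod 31), so λ ≡ 26·22 ≡ 14.
  x = λ² - 2 - 2 = 196 - 4 ≡ 6; y = λ·(2 - 6) - 12 ≡ 25. → (6, 25)
3Q: (6, 25) + (2, 12). λ = (12 - 25)/(2 - 6) ≡ 18/27 mod 31. 27⁻¹ ≡ 23 (mod 31) since 27·23 = 621 ≡ 1, so λ ≡ 11.
  x = λ² - 6 - 2 = 121 - 8 ≡ 20; y = λ·(6 - 20) - 25 ≡ 7. → (20, 7)
4Q: (20, 7) + (2, 12). λ = (12 - 7)/(2 - 20) ≡ 5/13 mod 31. 13⁻¹ ≡ 12 (mod 31), so λ ≡ 29.
  x = λ² - 20 - 2 = 841 - 22 ≡ 13; y = λ·(20 - 13) - 7 ≡ 10. → (13, 10)
5Q: (13, 10) + (2, 12). λ = (12 - 10)/(2 - 13) ≡ 2/20 mod 31. 20⁻¹ ≡ 14 (mod 31), so λ ≡ 28.
  x = λ² - 13 - 2 = 784 - 15 ≡ 25; y = λ·(13 - 25) - 10 ≡ 26. → (25, 26)
6Q: (25, 26) + (2, 12). λ = (12 - 26)/(2 - 25) ≡ 17/8 mod 31. 8⁻¹ ≡ 4 (mod 31) since 8·4 = 32 ≡ 1, so λ ≡ 6.
  x = λ² - 25 - 2 = 36 - 27 ≡ 9; y = λ·(25 - 9) - 26 ≡ 8. → (9, 8)

(9, 8)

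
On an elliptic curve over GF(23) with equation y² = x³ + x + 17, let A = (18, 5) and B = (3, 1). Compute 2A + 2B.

(16, 9)

First 2A:
Repeated addition: build up to 2A.
2A: tangent at (18, 5): λ = (3·18² + 1)/(2·5) ≡ 7/10. 10⁻¹ ≡ 7 (mod 23) since 10·7 = 70 ≡ 1, so λ ≡ 7·7 ≡ 3.
  x = λ² - 18 - 18 = 9 - 36 ≡ 19; y = λ·(18 - 19) - 5 ≡ 15. → (19, 15)
2A = (19, 15).
Next 2B:
Repeated addition: build up to 2B.
2B: tangent at (3, 1): λ = (3·3² + 1)/(2·1) ≡ 5/2. 2⁻¹ ≡ 12 (mod 23), so λ ≡ 5·12 ≡ 14.
  x = λ² - 3 - 3 = 196 - 6 ≡ 6; y = λ·(3 - 6) - 1 ≡ 3. → (6, 3)
2B = (6, 3).
Finally 2A + 2B:
(19, 15) + (6, 3). λ = (3 - 15)/(6 - 19) ≡ 11/10 mod 23. 10⁻¹ ≡ 7 (mod 23) since 10·7 = 70 ≡ 1, so λ ≡ 8.
  x = λ² - 19 - 6 = 64 - 25 ≡ 16; y = λ·(19 - 16) - 15 ≡ 9. → (16, 9)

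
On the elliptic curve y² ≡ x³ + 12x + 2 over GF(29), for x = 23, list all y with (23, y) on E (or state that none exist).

2, 27

x³ + 12x + 2 = 12445 ≡ 4 (mod 29).
Square roots of 4 mod 29: 2 and 27 (since 2² = 4 ≡ 4).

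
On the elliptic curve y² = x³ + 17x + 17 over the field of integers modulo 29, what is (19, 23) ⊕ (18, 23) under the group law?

(19, 23) + (18, 23). λ = (23 - 23)/(18 - 19) ≡ 0/28 mod 29. 28⁻¹ ≡ 28 (mod 29) since 28·28 = 784 ≡ 1, so λ ≡ 0.
  x = λ² - 19 - 18 = 0 - 37 ≡ 21; y = λ·(19 - 21) - 23 ≡ 6. → (21, 6)

(21, 6)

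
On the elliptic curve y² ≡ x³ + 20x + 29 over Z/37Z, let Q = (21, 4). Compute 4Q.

Double-and-add on 4 = (100)₂. Start with Q = (21, 4) for the leading 1-bit.
double: tangent at (21, 4): λ = (3·21² + 20)/(2·4) ≡ 11/8. 8⁻¹ ≡ 14 (mod 37), so λ ≡ 11·14 ≡ 6.
  x = λ² - 21 - 21 = 36 - 42 ≡ 31; y = λ·(21 - 31) - 4 ≡ 10. → (31, 10)
double: tangent at (31, 10): λ = (3·31² + 20)/(2·10) ≡ 17/20. 20⁻¹ ≡ 13 (mod 37) since 20·13 = 260 ≡ 1, so λ ≡ 17·13 ≡ 36.
  x = λ² - 31 - 31 = 1296 - 62 ≡ 13; y = λ·(31 - 13) - 10 ≡ 9. → (13, 9)

(13, 9)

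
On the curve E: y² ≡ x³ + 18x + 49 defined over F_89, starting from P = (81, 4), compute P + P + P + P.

(72, 9)

Double-and-add on 4 = (100)₂. Start with P = (81, 4) for the leading 1-bit.
double: tangent at (81, 4): λ = (3·81² + 18)/(2·4) ≡ 32/8. 8⁻¹ ≡ 78 (mod 89), so λ ≡ 32·78 ≡ 4.
  x = λ² - 81 - 81 = 16 - 162 ≡ 32; y = λ·(81 - 32) - 4 ≡ 14. → (32, 14)
double: tangent at (32, 14): λ = (3·32² + 18)/(2·14) ≡ 64/28. 28⁻¹ ≡ 35 (mod 89), so λ ≡ 64·35 ≡ 15.
  x = λ² - 32 - 32 = 225 - 64 ≡ 72; y = λ·(32 - 72) - 14 ≡ 9. → (72, 9)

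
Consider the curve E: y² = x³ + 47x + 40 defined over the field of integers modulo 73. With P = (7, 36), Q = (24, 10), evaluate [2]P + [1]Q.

First 2P:
Repeated addition: build up to 2P.
2P: tangent at (7, 36): λ = (3·7² + 47)/(2·36) ≡ 48/72. 72⁻¹ ≡ 72 (mod 73), so λ ≡ 48·72 ≡ 25.
  x = λ² - 7 - 7 = 625 - 14 ≡ 27; y = λ·(7 - 27) - 36 ≡ 48. → (27, 48)
2P = (27, 48).
Finally 2P + Q:
(27, 48) + (24, 10). λ = (10 - 48)/(24 - 27) ≡ 35/70 mod 73. 70⁻¹ ≡ 24 (mod 73), so λ ≡ 37.
  x = λ² - 27 - 24 = 1369 - 51 ≡ 4; y = λ·(27 - 4) - 48 ≡ 0. → (4, 0)

(4, 0)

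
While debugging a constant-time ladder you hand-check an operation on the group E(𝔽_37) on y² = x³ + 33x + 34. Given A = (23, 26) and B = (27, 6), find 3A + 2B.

(7, 33)

First 3A:
Repeated addition: build up to 3A.
2A: tangent at (23, 26): λ = (3·23² + 33)/(2·26) ≡ 29/15. 15⁻¹ ≡ 5 (mod 37), so λ ≡ 29·5 ≡ 34.
  x = λ² - 23 - 23 = 1156 - 46 ≡ 0; y = λ·(23 - 0) - 26 ≡ 16. → (0, 16)
3A: (0, 16) + (23, 26). λ = (26 - 16)/(23 - 0) ≡ 10/23 mod 37. 23⁻¹ ≡ 29 (mod 37) since 23·29 = 667 ≡ 1, so λ ≡ 31.
  x = λ² - 0 - 23 = 961 - 23 ≡ 13; y = λ·(0 - 13) - 16 ≡ 25. → (13, 25)
3A = (13, 25).
Next 2B:
Repeated addition: build up to 2B.
2B: tangent at (27, 6): λ = (3·27² + 33)/(2·6) ≡ 0/12. 12⁻¹ ≡ 34 (mod 37) since 12·34 = 408 ≡ 1, so λ ≡ 0·34 ≡ 0.
  x = λ² - 27 - 27 = 0 - 54 ≡ 20; y = λ·(27 - 20) - 6 ≡ 31. → (20, 31)
2B = (20, 31).
Finally 3A + 2B:
(13, 25) + (20, 31). λ = (31 - 25)/(20 - 13) ≡ 6/7 mod 37. 7⁻¹ ≡ 16 (mod 37), so λ ≡ 22.
  x = λ² - 13 - 20 = 484 - 33 ≡ 7; y = λ·(13 - 7) - 25 ≡ 33. → (7, 33)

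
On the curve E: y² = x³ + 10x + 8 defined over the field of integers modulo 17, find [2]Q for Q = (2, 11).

(14, 11)

tangent at (2, 11): λ = (3·2² + 10)/(2·11) ≡ 5/5. 5⁻¹ ≡ 7 (mod 17), so λ ≡ 5·7 ≡ 1.
  x = λ² - 2 - 2 = 1 - 4 ≡ 14; y = λ·(2 - 14) - 11 ≡ 11. → (14, 11)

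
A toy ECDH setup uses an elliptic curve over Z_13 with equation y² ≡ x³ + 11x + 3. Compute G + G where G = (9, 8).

tangent at (9, 8): λ = (3·9² + 11)/(2·8) ≡ 7/3. 3⁻¹ ≡ 9 (mod 13), so λ ≡ 7·9 ≡ 11.
  x = λ² - 9 - 9 = 121 - 18 ≡ 12; y = λ·(9 - 12) - 8 ≡ 11. → (12, 11)

(12, 11)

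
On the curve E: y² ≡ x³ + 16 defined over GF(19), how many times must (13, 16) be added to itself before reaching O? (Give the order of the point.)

3

2P: tangent at (13, 16): λ = (3·13² + 0)/(2·16) ≡ 13/13. 13⁻¹ ≡ 3 (mod 19), so λ ≡ 13·3 ≡ 1.
  x = λ² - 13 - 13 = 1 - 26 ≡ 13; y = λ·(13 - 13) - 16 ≡ 3. → (13, 3)
3P: (13, 3) + (13, 16): same x and y₁ ≡ -y₂, so the sum is O.
3P = O, so the order is 3.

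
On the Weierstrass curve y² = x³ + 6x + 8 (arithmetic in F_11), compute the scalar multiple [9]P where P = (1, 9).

O

Repeated addition: build up to 9P.
2P: tangent at (1, 9): λ = (3·1² + 6)/(2·9) ≡ 9/7. 7⁻¹ ≡ 8 (mod 11) since 7·8 = 56 ≡ 1, so λ ≡ 9·8 ≡ 6.
  x = λ² - 1 - 1 = 36 - 2 ≡ 1; y = λ·(1 - 1) - 9 ≡ 2. → (1, 2)
3P: (1, 2) + (1, 9): same x and y₁ ≡ -y₂, so the sum is ∞.
4P: ∞ + (1, 9) = (1, 9) (identity).
5P: tangent at (1, 9): λ = (3·1² + 6)/(2·9) ≡ 9/7. 7⁻¹ ≡ 8 (mod 11) since 7·8 = 56 ≡ 1, so λ ≡ 9·8 ≡ 6.
  x = λ² - 1 - 1 = 36 - 2 ≡ 1; y = λ·(1 - 1) - 9 ≡ 2. → (1, 2)
6P: (1, 2) + (1, 9): same x and y₁ ≡ -y₂, so the sum is ∞.
7P: ∞ + (1, 9) = (1, 9) (identity).
8P: tangent at (1, 9): λ = (3·1² + 6)/(2·9) ≡ 9/7. 7⁻¹ ≡ 8 (mod 11), so λ ≡ 9·8 ≡ 6.
  x = λ² - 1 - 1 = 36 - 2 ≡ 1; y = λ·(1 - 1) - 9 ≡ 2. → (1, 2)
9P: (1, 2) + (1, 9): same x and y₁ ≡ -y₂, so the sum is ∞.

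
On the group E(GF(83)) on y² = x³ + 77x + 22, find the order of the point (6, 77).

2P: tangent at (6, 77): λ = (3·6² + 77)/(2·77) ≡ 19/71. 71⁻¹ ≡ 76 (mod 83) since 71·76 = 5396 ≡ 1, so λ ≡ 19·76 ≡ 33.
  x = λ² - 6 - 6 = 1089 - 12 ≡ 81; y = λ·(6 - 81) - 77 ≡ 21. → (81, 21)
3P: (81, 21) + (6, 77). λ = (77 - 21)/(6 - 81) ≡ 56/8 mod 83. 8⁻¹ ≡ 52 (mod 83), so λ ≡ 7.
  x = λ² - 81 - 6 = 49 - 87 ≡ 45; y = λ·(81 - 45) - 21 ≡ 65. → (45, 65)
4P: (45, 65) + (6, 77). λ = (77 - 65)/(6 - 45) ≡ 12/44 mod 83. 44⁻¹ ≡ 17 (mod 83) since 44·17 = 748 ≡ 1, so λ ≡ 38.
  x = λ² - 45 - 6 = 1444 - 51 ≡ 65; y = λ·(45 - 65) - 65 ≡ 5. → (65, 5)
5P: (65, 5) + (6, 77). λ = (77 - 5)/(6 - 65) ≡ 72/24 mod 83. 24⁻¹ ≡ 45 (mod 83), so λ ≡ 3.
  x = λ² - 65 - 6 = 9 - 71 ≡ 21; y = λ·(65 - 21) - 5 ≡ 44. → (21, 44)
6P: (21, 44) + (6, 77). λ = (77 - 44)/(6 - 21) ≡ 33/68 mod 83. 68⁻¹ ≡ 11 (mod 83), so λ ≡ 31.
  x = λ² - 21 - 6 = 961 - 27 ≡ 21; y = λ·(21 - 21) - 44 ≡ 39. → (21, 39)
7P: (21, 39) + (6, 77). λ = (77 - 39)/(6 - 21) ≡ 38/68 mod 83. 68⁻¹ ≡ 11 (mod 83) since 68·11 = 748 ≡ 1, so λ ≡ 3.
  x = λ² - 21 - 6 = 9 - 27 ≡ 65; y = λ·(21 - 65) - 39 ≡ 78. → (65, 78)
8P: (65, 78) + (6, 77). λ = (77 - 78)/(6 - 65) ≡ 82/24 mod 83. 24⁻¹ ≡ 45 (mod 83), so λ ≡ 38.
  x = λ² - 65 - 6 = 1444 - 71 ≡ 45; y = λ·(65 - 45) - 78 ≡ 18. → (45, 18)
9P: (45, 18) + (6, 77). λ = (77 - 18)/(6 - 45) ≡ 59/44 mod 83. 44⁻¹ ≡ 17 (mod 83), so λ ≡ 7.
  x = λ² - 45 - 6 = 49 - 51 ≡ 81; y = λ·(45 - 81) - 18 ≡ 62. → (81, 62)
10P: (81, 62) + (6, 77). λ = (77 - 62)/(6 - 81) ≡ 15/8 mod 83. 8⁻¹ ≡ 52 (mod 83) since 8·52 = 416 ≡ 1, so λ ≡ 33.
  x = λ² - 81 - 6 = 1089 - 87 ≡ 6; y = λ·(81 - 6) - 62 ≡ 6. → (6, 6)
11P: (6, 6) + (6, 77): same x and y₁ ≡ -y₂, so the sum is O.
11P = O, so the order is 11.

11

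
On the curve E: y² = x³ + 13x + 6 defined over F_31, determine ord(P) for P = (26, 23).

11

2P: tangent at (26, 23): λ = (3·26² + 13)/(2·23) ≡ 26/15. 15⁻¹ ≡ 29 (mod 31), so λ ≡ 26·29 ≡ 10.
  x = λ² - 26 - 26 = 100 - 52 ≡ 17; y = λ·(26 - 17) - 23 ≡ 5. → (17, 5)
3P: (17, 5) + (26, 23). λ = (23 - 5)/(26 - 17) ≡ 18/9 mod 31. 9⁻¹ ≡ 7 (mod 31) since 9·7 = 63 ≡ 1, so λ ≡ 2.
  x = λ² - 17 - 26 = 4 - 43 ≡ 23; y = λ·(17 - 23) - 5 ≡ 14. → (23, 14)
4P: (23, 14) + (26, 23). λ = (23 - 14)/(26 - 23) ≡ 9/3 mod 31. 3⁻¹ ≡ 21 (mod 31) since 3·21 = 63 ≡ 1, so λ ≡ 3.
  x = λ² - 23 - 26 = 9 - 49 ≡ 22; y = λ·(23 - 22) - 14 ≡ 20. → (22, 20)
5P: (22, 20) + (26, 23). λ = (23 - 20)/(26 - 22) ≡ 3/4 mod 31. 4⁻¹ ≡ 8 (mod 31), so λ ≡ 24.
  x = λ² - 22 - 26 = 576 - 48 ≡ 1; y = λ·(22 - 1) - 20 ≡ 19. → (1, 19)
6P: (1, 19) + (26, 23). λ = (23 - 19)/(26 - 1) ≡ 4/25 mod 31. 25⁻¹ ≡ 5 (mod 31) since 25·5 = 125 ≡ 1, so λ ≡ 20.
  x = λ² - 1 - 26 = 400 - 27 ≡ 1; y = λ·(1 - 1) - 19 ≡ 12. → (1, 12)
7P: (1, 12) + (26, 23). λ = (23 - 12)/(26 - 1) ≡ 11/25 mod 31. 25⁻¹ ≡ 5 (mod 31), so λ ≡ 24.
  x = λ² - 1 - 26 = 576 - 27 ≡ 22; y = λ·(1 - 22) - 12 ≡ 11. → (22, 11)
8P: (22, 11) + (26, 23). λ = (23 - 11)/(26 - 22) ≡ 12/4 mod 31. 4⁻¹ ≡ 8 (mod 31), so λ ≡ 3.
  x = λ² - 22 - 26 = 9 - 48 ≡ 23; y = λ·(22 - 23) - 11 ≡ 17. → (23, 17)
9P: (23, 17) + (26, 23). λ = (23 - 17)/(26 - 23) ≡ 6/3 mod 31. 3⁻¹ ≡ 21 (mod 31), so λ ≡ 2.
  x = λ² - 23 - 26 = 4 - 49 ≡ 17; y = λ·(23 - 17) - 17 ≡ 26. → (17, 26)
10P: (17, 26) + (26, 23). λ = (23 - 26)/(26 - 17) ≡ 28/9 mod 31. 9⁻¹ ≡ 7 (mod 31) since 9·7 = 63 ≡ 1, so λ ≡ 10.
  x = λ² - 17 - 26 = 100 - 43 ≡ 26; y = λ·(17 - 26) - 26 ≡ 8. → (26, 8)
11P: (26, 8) + (26, 23): same x and y₁ ≡ -y₂, so the sum is ∞.
11P = ∞, so the order is 11.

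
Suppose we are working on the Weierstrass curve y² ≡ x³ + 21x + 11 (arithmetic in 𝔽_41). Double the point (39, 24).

(12, 33)

tangent at (39, 24): λ = (3·39² + 21)/(2·24) ≡ 33/7. 7⁻¹ ≡ 6 (mod 41), so λ ≡ 33·6 ≡ 34.
  x = λ² - 39 - 39 = 1156 - 78 ≡ 12; y = λ·(39 - 12) - 24 ≡ 33. → (12, 33)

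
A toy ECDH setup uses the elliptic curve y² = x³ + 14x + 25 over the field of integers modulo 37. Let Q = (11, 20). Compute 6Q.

(15, 24)

Repeated addition: build up to 6Q.
2Q: tangent at (11, 20): λ = (3·11² + 14)/(2·20) ≡ 7/3. 3⁻¹ ≡ 25 (mod 37), so λ ≡ 7·25 ≡ 27.
  x = λ² - 11 - 11 = 729 - 22 ≡ 4; y = λ·(11 - 4) - 20 ≡ 21. → (4, 21)
3Q: (4, 21) + (11, 20). λ = (20 - 21)/(11 - 4) ≡ 36/7 mod 37. 7⁻¹ ≡ 16 (mod 37), so λ ≡ 21.
  x = λ² - 4 - 11 = 441 - 15 ≡ 19; y = λ·(4 - 19) - 21 ≡ 34. → (19, 34)
4Q: (19, 34) + (11, 20). λ = (20 - 34)/(11 - 19) ≡ 23/29 mod 37. 29⁻¹ ≡ 23 (mod 37) since 29·23 = 667 ≡ 1, so λ ≡ 11.
  x = λ² - 19 - 11 = 121 - 30 ≡ 17; y = λ·(19 - 17) - 34 ≡ 25. → (17, 25)
5Q: (17, 25) + (11, 20). λ = (20 - 25)/(11 - 17) ≡ 32/31 mod 37. 31⁻¹ ≡ 6 (mod 37), so λ ≡ 7.
  x = λ² - 17 - 11 = 49 - 28 ≡ 21; y = λ·(17 - 21) - 25 ≡ 21. → (21, 21)
6Q: (21, 21) + (11, 20). λ = (20 - 21)/(11 - 21) ≡ 36/27 mod 37. 27⁻¹ ≡ 11 (mod 37) since 27·11 = 297 ≡ 1, so λ ≡ 26.
  x = λ² - 21 - 11 = 676 - 32 ≡ 15; y = λ·(21 - 15) - 21 ≡ 24. → (15, 24)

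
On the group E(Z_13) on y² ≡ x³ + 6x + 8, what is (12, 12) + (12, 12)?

(6, 0)

tangent at (12, 12): λ = (3·12² + 6)/(2·12) ≡ 9/11. 11⁻¹ ≡ 6 (mod 13) since 11·6 = 66 ≡ 1, so λ ≡ 9·6 ≡ 2.
  x = λ² - 12 - 12 = 4 - 24 ≡ 6; y = λ·(12 - 6) - 12 ≡ 0. → (6, 0)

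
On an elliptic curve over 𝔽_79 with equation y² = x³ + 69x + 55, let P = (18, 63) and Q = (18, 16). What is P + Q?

O

The two points share x = 18 and their y-coordinates satisfy 63 + 16 ≡ 0 (mod 79), so they are inverses. Their sum is ∞.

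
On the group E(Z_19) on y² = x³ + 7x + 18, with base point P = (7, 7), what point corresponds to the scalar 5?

(8, 4)

Double-and-add on 5 = (101)₂. Start with P = (7, 7) for the leading 1-bit.
double: tangent at (7, 7): λ = (3·7² + 7)/(2·7) ≡ 2/14. 14⁻¹ ≡ 15 (mod 19), so λ ≡ 2·15 ≡ 11.
  x = λ² - 7 - 7 = 121 - 14 ≡ 12; y = λ·(7 - 12) - 7 ≡ 14. → (12, 14)
double: tangent at (12, 14): λ = (3·12² + 7)/(2·14) ≡ 2/9. 9⁻¹ ≡ 17 (mod 19), so λ ≡ 2·17 ≡ 15.
  x = λ² - 12 - 12 = 225 - 24 ≡ 11; y = λ·(12 - 11) - 14 ≡ 1. → (11, 1)
add P: (11, 1) + (7, 7). λ = (7 - 1)/(7 - 11) ≡ 6/15 mod 19. 15⁻¹ ≡ 14 (mod 19), so λ ≡ 8.
  x = λ² - 11 - 7 = 64 - 18 ≡ 8; y = λ·(11 - 8) - 1 ≡ 4. → (8, 4)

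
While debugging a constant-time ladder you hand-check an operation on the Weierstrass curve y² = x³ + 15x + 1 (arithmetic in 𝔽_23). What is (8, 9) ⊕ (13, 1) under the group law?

(8, 9) + (13, 1). λ = (1 - 9)/(13 - 8) ≡ 15/5 mod 23. 5⁻¹ ≡ 14 (mod 23) since 5·14 = 70 ≡ 1, so λ ≡ 3.
  x = λ² - 8 - 13 = 9 - 21 ≡ 11; y = λ·(8 - 11) - 9 ≡ 5. → (11, 5)

(11, 5)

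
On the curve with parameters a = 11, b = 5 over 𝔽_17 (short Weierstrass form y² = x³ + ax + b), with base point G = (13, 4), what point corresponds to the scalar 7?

(13, 13)

Double-and-add on 7 = (111)₂. Start with G = (13, 4) for the leading 1-bit.
double: tangent at (13, 4): λ = (3·13² + 11)/(2·4) ≡ 8/8. 8⁻¹ ≡ 15 (mod 17) since 8·15 = 120 ≡ 1, so λ ≡ 8·15 ≡ 1.
  x = λ² - 13 - 13 = 1 - 26 ≡ 9; y = λ·(13 - 9) - 4 ≡ 0. → (9, 0)
add G: (9, 0) + (13, 4). λ = (4 - 0)/(13 - 9) ≡ 4/4 mod 17. 4⁻¹ ≡ 13 (mod 17), so λ ≡ 1.
  x = λ² - 9 - 13 = 1 - 22 ≡ 13; y = λ·(9 - 13) - 0 ≡ 13. → (13, 13)
double: tangent at (13, 13): λ = (3·13² + 11)/(2·13) ≡ 8/9. 9⁻¹ ≡ 2 (mod 17), so λ ≡ 8·2 ≡ 16.
  x = λ² - 13 - 13 = 256 - 26 ≡ 9; y = λ·(13 - 9) - 13 ≡ 0. → (9, 0)
add G: (9, 0) + (13, 4). λ = (4 - 0)/(13 - 9) ≡ 4/4 mod 17. 4⁻¹ ≡ 13 (mod 17) since 4·13 = 52 ≡ 1, so λ ≡ 1.
  x = λ² - 9 - 13 = 1 - 22 ≡ 13; y = λ·(9 - 13) - 0 ≡ 13. → (13, 13)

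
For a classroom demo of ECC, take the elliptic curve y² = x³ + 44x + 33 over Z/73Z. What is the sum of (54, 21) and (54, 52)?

The two points share x = 54 and their y-coordinates satisfy 21 + 52 ≡ 0 (mod 73), so they are inverses. Their sum is ∞.

O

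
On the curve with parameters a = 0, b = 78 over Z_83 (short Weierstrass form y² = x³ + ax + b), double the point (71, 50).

(25, 79)

tangent at (71, 50): λ = (3·71² + 0)/(2·50) ≡ 17/17. 17⁻¹ ≡ 44 (mod 83), so λ ≡ 17·44 ≡ 1.
  x = λ² - 71 - 71 = 1 - 142 ≡ 25; y = λ·(71 - 25) - 50 ≡ 79. → (25, 79)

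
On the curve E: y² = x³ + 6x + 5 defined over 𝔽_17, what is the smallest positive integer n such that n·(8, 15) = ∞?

2P: tangent at (8, 15): λ = (3·8² + 6)/(2·15) ≡ 11/13. 13⁻¹ ≡ 4 (mod 17), so λ ≡ 11·4 ≡ 10.
  x = λ² - 8 - 8 = 100 - 16 ≡ 16; y = λ·(8 - 16) - 15 ≡ 7. → (16, 7)
3P: (16, 7) + (8, 15). λ = (15 - 7)/(8 - 16) ≡ 8/9 mod 17. 9⁻¹ ≡ 2 (mod 17), so λ ≡ 16.
  x = λ² - 16 - 8 = 256 - 24 ≡ 11; y = λ·(16 - 11) - 7 ≡ 5. → (11, 5)
4P: (11, 5) + (8, 15). λ = (15 - 5)/(8 - 11) ≡ 10/14 mod 17. 14⁻¹ ≡ 11 (mod 17), so λ ≡ 8.
  x = λ² - 11 - 8 = 64 - 19 ≡ 11; y = λ·(11 - 11) - 5 ≡ 12. → (11, 12)
5P: (11, 12) + (8, 15). λ = (15 - 12)/(8 - 11) ≡ 3/14 mod 17. 14⁻¹ ≡ 11 (mod 17) since 14·11 = 154 ≡ 1, so λ ≡ 16.
  x = λ² - 11 - 8 = 256 - 19 ≡ 16; y = λ·(11 - 16) - 12 ≡ 10. → (16, 10)
6P: (16, 10) + (8, 15). λ = (15 - 10)/(8 - 16) ≡ 5/9 mod 17. 9⁻¹ ≡ 2 (mod 17), so λ ≡ 10.
  x = λ² - 16 - 8 = 100 - 24 ≡ 8; y = λ·(16 - 8) - 10 ≡ 2. → (8, 2)
7P: (8, 2) + (8, 15): same x and y₁ ≡ -y₂, so the sum is ∞.
7P = ∞, so the order is 7.

7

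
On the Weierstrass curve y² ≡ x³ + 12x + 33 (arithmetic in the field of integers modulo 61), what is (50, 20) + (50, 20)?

tangent at (50, 20): λ = (3·50² + 12)/(2·20) ≡ 9/40. 40⁻¹ ≡ 29 (mod 61), so λ ≡ 9·29 ≡ 17.
  x = λ² - 50 - 50 = 289 - 100 ≡ 6; y = λ·(50 - 6) - 20 ≡ 57. → (6, 57)

(6, 57)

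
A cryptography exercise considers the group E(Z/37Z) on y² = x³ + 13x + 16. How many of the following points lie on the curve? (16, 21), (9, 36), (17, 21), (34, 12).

(16, 21): 21² ≡ 34, rhs ≡ 28 → off.
(9, 36): 36² ≡ 1, rhs ≡ 11 → off.
(17, 21): 21² ≡ 34, rhs ≡ 7 → off.
(34, 12): 12² ≡ 33, rhs ≡ 24 → off.

0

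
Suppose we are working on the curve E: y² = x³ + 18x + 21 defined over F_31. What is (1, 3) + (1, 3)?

(18, 15)

tangent at (1, 3): λ = (3·1² + 18)/(2·3) ≡ 21/6. 6⁻¹ ≡ 26 (mod 31), so λ ≡ 21·26 ≡ 19.
  x = λ² - 1 - 1 = 361 - 2 ≡ 18; y = λ·(1 - 18) - 3 ≡ 15. → (18, 15)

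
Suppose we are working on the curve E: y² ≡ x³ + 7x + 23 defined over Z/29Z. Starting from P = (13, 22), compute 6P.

Repeated addition: build up to 6P.
2P: tangent at (13, 22): λ = (3·13² + 7)/(2·22) ≡ 21/15. 15⁻¹ ≡ 2 (mod 29) since 15·2 = 30 ≡ 1, so λ ≡ 21·2 ≡ 13.
  x = λ² - 13 - 13 = 169 - 26 ≡ 27; y = λ·(13 - 27) - 22 ≡ 28. → (27, 28)
3P: (27, 28) + (13, 22). λ = (22 - 28)/(13 - 27) ≡ 23/15 mod 29. 15⁻¹ ≡ 2 (mod 29), so λ ≡ 17.
  x = λ² - 27 - 13 = 289 - 40 ≡ 17; y = λ·(27 - 17) - 28 ≡ 26. → (17, 26)
4P: (17, 26) + (13, 22). λ = (22 - 26)/(13 - 17) ≡ 25/25 mod 29. 25⁻¹ ≡ 7 (mod 29), so λ ≡ 1.
  x = λ² - 17 - 13 = 1 - 30 ≡ 0; y = λ·(17 - 0) - 26 ≡ 20. → (0, 20)
5P: (0, 20) + (13, 22). λ = (22 - 20)/(13 - 0) ≡ 2/13 mod 29. 13⁻¹ ≡ 9 (mod 29) since 13·9 = 117 ≡ 1, so λ ≡ 18.
  x = λ² - 0 - 13 = 324 - 13 ≡ 21; y = λ·(0 - 21) - 20 ≡ 8. → (21, 8)
6P: (21, 8) + (13, 22). λ = (22 - 8)/(13 - 21) ≡ 14/21 mod 29. 21⁻¹ ≡ 18 (mod 29), so λ ≡ 20.
  x = λ² - 21 - 13 = 400 - 34 ≡ 18; y = λ·(21 - 18) - 8 ≡ 23. → (18, 23)

(18, 23)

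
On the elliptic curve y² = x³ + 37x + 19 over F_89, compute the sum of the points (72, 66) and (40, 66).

(72, 66) + (40, 66). λ = (66 - 66)/(40 - 72) ≡ 0/57 mod 89. 57⁻¹ ≡ 25 (mod 89), so λ ≡ 0.
  x = λ² - 72 - 40 = 0 - 112 ≡ 66; y = λ·(72 - 66) - 66 ≡ 23. → (66, 23)

(66, 23)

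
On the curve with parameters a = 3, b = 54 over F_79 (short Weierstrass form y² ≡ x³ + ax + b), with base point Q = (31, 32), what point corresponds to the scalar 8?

(28, 72)

Repeated addition: build up to 8Q.
2Q: tangent at (31, 32): λ = (3·31² + 3)/(2·32) ≡ 42/64. 64⁻¹ ≡ 21 (mod 79), so λ ≡ 42·21 ≡ 13.
  x = λ² - 31 - 31 = 169 - 62 ≡ 28; y = λ·(31 - 28) - 32 ≡ 7. → (28, 7)
3Q: (28, 7) + (31, 32). λ = (32 - 7)/(31 - 28) ≡ 25/3 mod 79. 3⁻¹ ≡ 53 (mod 79), so λ ≡ 61.
  x = λ² - 28 - 31 = 3721 - 59 ≡ 28; y = λ·(28 - 28) - 7 ≡ 72. → (28, 72)
4Q: (28, 72) + (31, 32). λ = (32 - 72)/(31 - 28) ≡ 39/3 mod 79. 3⁻¹ ≡ 53 (mod 79), so λ ≡ 13.
  x = λ² - 28 - 31 = 169 - 59 ≡ 31; y = λ·(28 - 31) - 72 ≡ 47. → (31, 47)
5Q: (31, 47) + (31, 32): same x and y₁ ≡ -y₂, so the sum is the point at infinity.
6Q: the point at infinity + (31, 32) = (31, 32) (identity).
7Q: tangent at (31, 32): λ = (3·31² + 3)/(2·32) ≡ 42/64. 64⁻¹ ≡ 21 (mod 79) since 64·21 = 1344 ≡ 1, so λ ≡ 42·21 ≡ 13.
  x = λ² - 31 - 31 = 169 - 62 ≡ 28; y = λ·(31 - 28) - 32 ≡ 7. → (28, 7)
8Q: (28, 7) + (31, 32). λ = (32 - 7)/(31 - 28) ≡ 25/3 mod 79. 3⁻¹ ≡ 53 (mod 79), so λ ≡ 61.
  x = λ² - 28 - 31 = 3721 - 59 ≡ 28; y = λ·(28 - 28) - 7 ≡ 72. → (28, 72)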